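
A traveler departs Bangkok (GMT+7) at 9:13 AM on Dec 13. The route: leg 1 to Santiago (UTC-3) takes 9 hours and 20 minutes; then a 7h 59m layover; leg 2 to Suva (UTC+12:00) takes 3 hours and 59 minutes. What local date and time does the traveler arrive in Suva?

Convert departure to UTC: 9:13 AM − 7:00 = 2:13 AM UTC on Dec 13.
Add 9 hours 20 minutes leg 1 → 11:33 AM UTC.
Add 7 hours 59 minutes layover in Santiago → 7:32 PM UTC.
Add 3 hours 59 minutes leg 2 → 11:31 PM UTC.
Suva is UTC+12:00, so local arrival = 11:31 PM + 12:00 = 11:31 AM on Dec 14.

11:31 AM on December 14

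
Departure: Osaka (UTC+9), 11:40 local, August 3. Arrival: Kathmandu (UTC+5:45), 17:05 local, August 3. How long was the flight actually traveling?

Departure in UTC: 11:40 − 9:00 = 02:40 on Aug 3.
Arrival in UTC: 17:05 − 5:45 = 11:20 on Aug 3.
Elapsed = 11:20 − 02:40 = 8 hours 40 minutes.

8 hours 40 minutes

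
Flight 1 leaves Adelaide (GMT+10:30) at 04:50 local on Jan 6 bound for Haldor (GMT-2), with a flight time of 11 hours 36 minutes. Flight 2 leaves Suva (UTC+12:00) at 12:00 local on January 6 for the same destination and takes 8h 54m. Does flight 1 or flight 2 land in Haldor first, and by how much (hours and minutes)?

Flight 1 in UTC: 04:50 − 10:30 = 18:20 on Jan 5.
+11 hours 36 minutes → arrive 05:56 UTC on Jan 6.
Flight 2 in UTC: 12:00 − 12:00 = 00:00 on Jan 6.
+8 hours 54 minutes → arrive 08:54 UTC on Jan 6.
Flight 1 lands earlier by 2 hours 58 minutes.

the first, by 2 hours 58 minutes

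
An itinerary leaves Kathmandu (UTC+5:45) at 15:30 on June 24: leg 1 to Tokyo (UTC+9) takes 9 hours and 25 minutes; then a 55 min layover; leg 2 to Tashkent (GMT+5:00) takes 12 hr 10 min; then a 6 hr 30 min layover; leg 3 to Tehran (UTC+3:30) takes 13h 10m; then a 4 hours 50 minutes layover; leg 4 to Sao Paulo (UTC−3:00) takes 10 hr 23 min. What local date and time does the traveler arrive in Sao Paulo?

16:08 on June 26

Convert departure to UTC: 15:30 − 5:45 = 09:45 UTC on Jun 24.
Add 9 hours and 25 minutes leg 1 → 19:10 UTC.
Add 55 minutes layover in Tokyo → 20:05 UTC.
Add 12 hours and 10 minutes leg 2 → 08:15 UTC (Jun 25).
Add 6 hours 30 minutes layover in Tashkent → 14:45 UTC.
Add 13 hours and 10 minutes leg 3 → 03:55 UTC (Jun 26).
Add 4 hours 50 minutes layover in Tehran → 08:45 UTC.
Add 10 hours and 23 minutes leg 4 → 19:08 UTC.
Sao Paulo is UTC−3:00, so local arrival = 19:08 − 3:00 = 16:08 on Jun 26.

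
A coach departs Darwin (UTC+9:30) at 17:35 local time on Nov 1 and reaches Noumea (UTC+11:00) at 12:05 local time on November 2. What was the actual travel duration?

Departure in UTC: 17:35 − 9:30 = 08:05 on Nov 1.
Arrival in UTC: 12:05 − 11:00 = 01:05 on Nov 2.
Elapsed = 01:05 − 08:05 (+1 day) = 17 hours.

17 hours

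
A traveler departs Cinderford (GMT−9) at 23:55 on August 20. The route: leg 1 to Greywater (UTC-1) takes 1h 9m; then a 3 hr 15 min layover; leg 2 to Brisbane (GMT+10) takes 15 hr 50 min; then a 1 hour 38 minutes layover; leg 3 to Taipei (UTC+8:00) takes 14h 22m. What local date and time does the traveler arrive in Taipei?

Convert departure to UTC: 23:55 + 9:00 = 08:55 UTC on Aug 21.
Add 1 hour and 9 minutes leg 1 → 10:04 UTC.
Add 3 hours and 15 minutes layover in Greywater → 13:19 UTC.
Add 15 hours 50 minutes leg 2 → 05:09 UTC (Aug 22).
Add 1 hour 38 minutes layover in Brisbane → 06:47 UTC.
Add 14 hours 22 minutes leg 3 → 21:09 UTC.
Taipei is UTC+8:00, so local arrival = 21:09 + 8:00 = 05:09 on Aug 23.

05:09 on Aug 23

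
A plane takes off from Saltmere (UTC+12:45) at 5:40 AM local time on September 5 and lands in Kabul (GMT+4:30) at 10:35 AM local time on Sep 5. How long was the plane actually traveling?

Departure in UTC: 5:40 AM − 12:45 = 4:55 PM on Sep 4.
Arrival in UTC: 10:35 AM − 4:30 = 6:05 AM on Sep 5.
Elapsed = 6:05 AM − 4:55 PM (+1 day) = 13 hours 10 minutes.

13 hours 10 minutes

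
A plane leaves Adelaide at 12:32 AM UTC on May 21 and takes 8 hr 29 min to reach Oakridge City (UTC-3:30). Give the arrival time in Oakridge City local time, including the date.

5:31 AM on May 21

Departure is given in UTC: 12:32 AM on May 21.
Add 8 hours 29 minutes → 9:01 AM UTC.
Oakridge City is UTC−3:30: 9:01 AM − 3:30 = 5:31 AM on May 21.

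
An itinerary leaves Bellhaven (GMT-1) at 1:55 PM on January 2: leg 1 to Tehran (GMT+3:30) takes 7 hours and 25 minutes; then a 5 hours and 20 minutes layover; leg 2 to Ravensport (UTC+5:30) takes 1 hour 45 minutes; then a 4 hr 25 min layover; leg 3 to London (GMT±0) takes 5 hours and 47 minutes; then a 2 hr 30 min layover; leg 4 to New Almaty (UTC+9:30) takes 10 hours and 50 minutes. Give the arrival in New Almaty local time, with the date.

2:27 PM on January 4

Convert departure to UTC: 1:55 PM + 1:00 = 2:55 PM UTC on Jan 2.
Add 7 hours 25 minutes leg 1 → 10:20 PM UTC.
Add 5 hours 20 minutes layover in Tehran → 3:40 AM UTC (Jan 3).
Add 1 hour 45 minutes leg 2 → 5:25 AM UTC.
Add 4 hours and 25 minutes layover in Ravensport → 9:50 AM UTC.
Add 5 hours and 47 minutes leg 3 → 3:37 PM UTC.
Add 2 hours 30 minutes layover in London → 6:07 PM UTC.
Add 10 hours and 50 minutes leg 4 → 4:57 AM UTC (Jan 4).
New Almaty is UTC+9:30, so local arrival = 4:57 AM + 9:30 = 2:27 PM on Jan 4.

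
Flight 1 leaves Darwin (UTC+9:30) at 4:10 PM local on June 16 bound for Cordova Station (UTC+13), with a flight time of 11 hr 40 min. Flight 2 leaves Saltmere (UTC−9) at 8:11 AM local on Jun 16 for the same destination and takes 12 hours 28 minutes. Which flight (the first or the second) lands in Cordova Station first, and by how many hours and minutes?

Flight 1 in UTC: 4:10 PM − 9:30 = 6:40 AM on Jun 16.
+11 hours and 40 minutes → arrive 6:20 PM UTC on Jun 16.
Flight 2 in UTC: 8:11 AM + 9:00 = 5:11 PM on Jun 16.
+12 hours 28 minutes → arrive 5:39 AM UTC on Jun 17.
Flight 1 lands earlier by 11 hours 19 minutes.

the first, by 11 hours 19 minutes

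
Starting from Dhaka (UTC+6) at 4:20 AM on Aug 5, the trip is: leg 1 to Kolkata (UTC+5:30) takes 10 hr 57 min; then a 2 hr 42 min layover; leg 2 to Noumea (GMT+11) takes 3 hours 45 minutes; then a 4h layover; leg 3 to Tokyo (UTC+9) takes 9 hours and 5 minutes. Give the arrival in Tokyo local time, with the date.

1:49 PM on August 6

Convert departure to UTC: 4:20 AM − 6:00 = 10:20 PM UTC on Aug 4.
Add 10 hours 57 minutes leg 1 → 9:17 AM UTC (Aug 5).
Add 2 hours and 42 minutes layover in Kolkata → 11:59 AM UTC.
Add 3 hours and 45 minutes leg 2 → 3:44 PM UTC.
Add 4 hours layover in Noumea → 7:44 PM UTC.
Add 9 hours 5 minutes leg 3 → 4:49 AM UTC (Aug 6).
Tokyo is UTC+9:00, so local arrival = 4:49 AM + 9:00 = 1:49 PM on Aug 6.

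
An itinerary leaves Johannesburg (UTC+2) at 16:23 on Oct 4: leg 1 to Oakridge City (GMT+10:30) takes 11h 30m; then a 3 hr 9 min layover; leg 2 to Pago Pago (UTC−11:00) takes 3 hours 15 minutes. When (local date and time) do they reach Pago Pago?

Convert departure to UTC: 16:23 − 2:00 = 14:23 UTC on Oct 4.
Add 11 hours and 30 minutes leg 1 → 01:53 UTC (Oct 5).
Add 3 hours 9 minutes layover in Oakridge City → 05:02 UTC.
Add 3 hours 15 minutes leg 2 → 08:17 UTC.
Pago Pago is UTC−11:00, so local arrival = 08:17 − 11:00 = 21:17 on Oct 4.

21:17 on October 4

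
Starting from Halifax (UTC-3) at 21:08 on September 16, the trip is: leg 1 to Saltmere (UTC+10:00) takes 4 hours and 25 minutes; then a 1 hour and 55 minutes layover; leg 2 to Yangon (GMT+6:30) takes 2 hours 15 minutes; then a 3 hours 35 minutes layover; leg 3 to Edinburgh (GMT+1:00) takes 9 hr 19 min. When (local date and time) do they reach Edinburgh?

22:37 on Sep 17

Convert departure to UTC: 21:08 + 3:00 = 00:08 UTC on Sep 17.
Add 4 hours 25 minutes leg 1 → 04:33 UTC.
Add 1 hour 55 minutes layover in Saltmere → 06:28 UTC.
Add 2 hours 15 minutes leg 2 → 08:43 UTC.
Add 3 hours 35 minutes layover in Yangon → 12:18 UTC.
Add 9 hours 19 minutes leg 3 → 21:37 UTC.
Edinburgh is UTC+1:00, so local arrival = 21:37 + 1:00 = 22:37 on Sep 17.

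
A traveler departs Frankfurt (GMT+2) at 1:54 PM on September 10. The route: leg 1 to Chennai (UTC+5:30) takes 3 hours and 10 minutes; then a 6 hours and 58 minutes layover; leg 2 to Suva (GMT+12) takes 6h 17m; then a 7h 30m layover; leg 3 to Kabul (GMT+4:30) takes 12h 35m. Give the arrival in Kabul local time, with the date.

4:54 AM on Sep 12

Convert departure to UTC: 1:54 PM − 2:00 = 11:54 AM UTC on Sep 10.
Add 3 hours 10 minutes leg 1 → 3:04 PM UTC.
Add 6 hours and 58 minutes layover in Chennai → 10:02 PM UTC.
Add 6 hours 17 minutes leg 2 → 4:19 AM UTC (Sep 11).
Add 7 hours 30 minutes layover in Suva → 11:49 AM UTC.
Add 12 hours 35 minutes leg 3 → 12:24 AM UTC (Sep 12).
Kabul is UTC+4:30, so local arrival = 12:24 AM + 4:30 = 4:54 AM on Sep 12.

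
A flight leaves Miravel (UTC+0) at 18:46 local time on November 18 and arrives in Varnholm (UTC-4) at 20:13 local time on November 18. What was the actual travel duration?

5 hours 27 minutes

Departure is already UTC: 18:46 on Nov 18.
Arrival in UTC: 20:13 + 4:00 = 00:13 on Nov 19.
Elapsed = 00:13 − 18:46 (+1 day) = 5 hours 27 minutes.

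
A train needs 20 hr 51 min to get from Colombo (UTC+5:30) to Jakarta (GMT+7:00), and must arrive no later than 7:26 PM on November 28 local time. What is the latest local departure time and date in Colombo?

9:05 PM on Nov 27

Target arrival in UTC: 7:26 PM − 7:00 = 12:26 PM on Nov 28.
Subtract 20 hours and 51 minutes → departure 3:35 PM UTC on Nov 27.
Colombo is UTC+5:30: 3:35 PM + 5:30 = 9:05 PM on Nov 27.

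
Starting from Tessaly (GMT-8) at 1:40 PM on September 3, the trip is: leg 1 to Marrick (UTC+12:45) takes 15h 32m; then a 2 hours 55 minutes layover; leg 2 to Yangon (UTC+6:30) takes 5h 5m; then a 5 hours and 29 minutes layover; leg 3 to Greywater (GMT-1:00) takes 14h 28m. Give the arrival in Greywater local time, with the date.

4:09 PM on September 5

Convert departure to UTC: 1:40 PM + 8:00 = 9:40 PM UTC on Sep 3.
Add 15 hours 32 minutes leg 1 → 1:12 PM UTC (Sep 4).
Add 2 hours 55 minutes layover in Marrick → 4:07 PM UTC.
Add 5 hours and 5 minutes leg 2 → 9:12 PM UTC.
Add 5 hours and 29 minutes layover in Yangon → 2:41 AM UTC (Sep 5).
Add 14 hours and 28 minutes leg 3 → 5:09 PM UTC.
Greywater is UTC−1:00, so local arrival = 5:09 PM − 1:00 = 4:09 PM on Sep 5.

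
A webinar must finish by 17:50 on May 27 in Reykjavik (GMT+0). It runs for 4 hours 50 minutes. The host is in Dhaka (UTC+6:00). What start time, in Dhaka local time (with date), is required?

19:00 on May 27

Target end time is already UTC: 17:50 on May 27.
Subtract 4 hours 50 minutes → start 13:00 UTC on May 27.
Dhaka is UTC+6:00: 13:00 + 6:00 = 19:00 on May 27.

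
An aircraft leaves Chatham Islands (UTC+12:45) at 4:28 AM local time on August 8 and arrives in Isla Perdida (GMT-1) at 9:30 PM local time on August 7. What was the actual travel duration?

Departure in UTC: 4:28 AM − 12:45 = 3:43 PM on Aug 7.
Arrival in UTC: 9:30 PM + 1:00 = 10:30 PM on Aug 7.
Elapsed = 10:30 PM − 3:43 PM = 6 hours 47 minutes.

6 hours 47 minutes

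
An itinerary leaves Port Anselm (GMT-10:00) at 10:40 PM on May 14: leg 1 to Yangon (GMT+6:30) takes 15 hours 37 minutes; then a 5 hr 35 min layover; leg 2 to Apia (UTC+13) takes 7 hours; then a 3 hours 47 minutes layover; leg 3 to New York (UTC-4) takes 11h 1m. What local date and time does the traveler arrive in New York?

11:40 PM on May 16

Convert departure to UTC: 10:40 PM + 10:00 = 8:40 AM UTC on May 15.
Add 15 hours and 37 minutes leg 1 → 12:17 AM UTC (May 16).
Add 5 hours 35 minutes layover in Yangon → 5:52 AM UTC.
Add 7 hours leg 2 → 12:52 PM UTC.
Add 3 hours and 47 minutes layover in Apia → 4:39 PM UTC.
Add 11 hours and 1 minute leg 3 → 3:40 AM UTC (May 17).
New York is UTC−4:00, so local arrival = 3:40 AM − 4:00 = 11:40 PM on May 16.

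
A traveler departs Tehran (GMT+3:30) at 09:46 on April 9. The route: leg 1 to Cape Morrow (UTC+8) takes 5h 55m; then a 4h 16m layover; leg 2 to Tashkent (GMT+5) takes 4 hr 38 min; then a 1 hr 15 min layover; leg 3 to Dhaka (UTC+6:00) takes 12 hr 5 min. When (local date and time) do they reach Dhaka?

16:25 on April 10

Convert departure to UTC: 09:46 − 3:30 = 06:16 UTC on Apr 9.
Add 5 hours 55 minutes leg 1 → 12:11 UTC.
Add 4 hours and 16 minutes layover in Cape Morrow → 16:27 UTC.
Add 4 hours and 38 minutes leg 2 → 21:05 UTC.
Add 1 hour 15 minutes layover in Tashkent → 22:20 UTC.
Add 12 hours 5 minutes leg 3 → 10:25 UTC (Apr 10).
Dhaka is UTC+6:00, so local arrival = 10:25 + 6:00 = 16:25 on Apr 10.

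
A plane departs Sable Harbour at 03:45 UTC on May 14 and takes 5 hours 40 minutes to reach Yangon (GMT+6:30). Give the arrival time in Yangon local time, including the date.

Departure is given in UTC: 03:45 on May 14.
Add 5 hours and 40 minutes → 09:25 UTC.
Yangon is UTC+6:30: 09:25 + 6:30 = 15:55 on May 14.

15:55 on May 14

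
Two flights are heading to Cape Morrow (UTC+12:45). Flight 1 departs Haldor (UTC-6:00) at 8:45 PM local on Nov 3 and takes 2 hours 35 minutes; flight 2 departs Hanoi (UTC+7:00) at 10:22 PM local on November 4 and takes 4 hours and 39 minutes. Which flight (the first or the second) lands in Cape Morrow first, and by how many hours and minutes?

Flight 1 in UTC: 8:45 PM + 6:00 = 2:45 AM on Nov 4.
+2 hours 35 minutes → arrive 5:20 AM UTC on Nov 4.
Flight 2 in UTC: 10:22 PM − 7:00 = 3:22 PM on Nov 4.
+4 hours and 39 minutes → arrive 8:01 PM UTC on Nov 4.
Flight 1 lands earlier by 14 hours 41 minutes.

the first, by 14 hours 41 minutes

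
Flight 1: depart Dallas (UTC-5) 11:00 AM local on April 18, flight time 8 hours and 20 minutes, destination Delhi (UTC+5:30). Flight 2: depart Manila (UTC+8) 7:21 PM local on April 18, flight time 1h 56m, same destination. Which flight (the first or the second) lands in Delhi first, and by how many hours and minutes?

Flight 1 in UTC: 11:00 AM + 5:00 = 4:00 PM on Apr 18.
+8 hours 20 minutes → arrive 12:20 AM UTC on Apr 19.
Flight 2 in UTC: 7:21 PM − 8:00 = 11:21 AM on Apr 18.
+1 hour and 56 minutes → arrive 1:17 PM UTC on Apr 18.
Flight 2 lands earlier by 11 hours 3 minutes.

the second, by 11 hours 3 minutes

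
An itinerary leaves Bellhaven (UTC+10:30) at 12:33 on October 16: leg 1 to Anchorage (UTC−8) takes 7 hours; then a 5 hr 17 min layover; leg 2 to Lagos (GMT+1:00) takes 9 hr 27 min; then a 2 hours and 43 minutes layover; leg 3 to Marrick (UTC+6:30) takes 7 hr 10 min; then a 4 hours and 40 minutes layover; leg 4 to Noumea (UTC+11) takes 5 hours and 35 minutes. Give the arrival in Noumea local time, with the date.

06:55 on October 18

Convert departure to UTC: 12:33 − 10:30 = 02:03 UTC on Oct 16.
Add 7 hours leg 1 → 09:03 UTC.
Add 5 hours 17 minutes layover in Anchorage → 14:20 UTC.
Add 9 hours and 27 minutes leg 2 → 23:47 UTC.
Add 2 hours 43 minutes layover in Lagos → 02:30 UTC (Oct 17).
Add 7 hours and 10 minutes leg 3 → 09:40 UTC.
Add 4 hours and 40 minutes layover in Marrick → 14:20 UTC.
Add 5 hours 35 minutes leg 4 → 19:55 UTC.
Noumea is UTC+11:00, so local arrival = 19:55 + 11:00 = 06:55 on Oct 18.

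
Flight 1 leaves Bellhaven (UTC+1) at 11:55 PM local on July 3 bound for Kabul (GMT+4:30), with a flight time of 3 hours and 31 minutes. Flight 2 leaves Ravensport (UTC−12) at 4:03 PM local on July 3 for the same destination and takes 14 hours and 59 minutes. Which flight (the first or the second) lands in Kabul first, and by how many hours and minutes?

Flight 1 in UTC: 11:55 PM − 1:00 = 10:55 PM on Jul 3.
+3 hours 31 minutes → arrive 2:26 AM UTC on Jul 4.
Flight 2 in UTC: 4:03 PM + 12:00 = 4:03 AM on Jul 4.
+14 hours 59 minutes → arrive 7:02 PM UTC on Jul 4.
Flight 1 lands earlier by 16 hours 36 minutes.

the first, by 16 hours 36 minutes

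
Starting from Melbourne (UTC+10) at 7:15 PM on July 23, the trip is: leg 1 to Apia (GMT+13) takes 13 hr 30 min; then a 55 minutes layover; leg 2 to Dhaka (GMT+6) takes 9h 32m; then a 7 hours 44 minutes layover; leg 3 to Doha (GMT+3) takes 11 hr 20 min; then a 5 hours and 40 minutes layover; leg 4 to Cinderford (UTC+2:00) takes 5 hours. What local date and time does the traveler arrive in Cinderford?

4:56 PM on Jul 25

Convert departure to UTC: 7:15 PM − 10:00 = 9:15 AM UTC on Jul 23.
Add 13 hours 30 minutes leg 1 → 10:45 PM UTC.
Add 55 minutes layover in Apia → 11:40 PM UTC.
Add 9 hours 32 minutes leg 2 → 9:12 AM UTC (Jul 24).
Add 7 hours and 44 minutes layover in Dhaka → 4:56 PM UTC.
Add 11 hours 20 minutes leg 3 → 4:16 AM UTC (Jul 25).
Add 5 hours 40 minutes layover in Doha → 9:56 AM UTC.
Add 5 hours leg 4 → 2:56 PM UTC.
Cinderford is UTC+2:00, so local arrival = 2:56 PM + 2:00 = 4:56 PM on Jul 25.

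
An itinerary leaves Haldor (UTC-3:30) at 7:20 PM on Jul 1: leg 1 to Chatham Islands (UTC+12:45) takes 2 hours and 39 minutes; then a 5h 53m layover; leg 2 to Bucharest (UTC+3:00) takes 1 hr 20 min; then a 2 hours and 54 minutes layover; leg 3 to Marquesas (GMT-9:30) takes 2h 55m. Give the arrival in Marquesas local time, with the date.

Convert departure to UTC: 7:20 PM + 3:30 = 10:50 PM UTC on Jul 1.
Add 2 hours 39 minutes leg 1 → 1:29 AM UTC (Jul 2).
Add 5 hours 53 minutes layover in Chatham Islands → 7:22 AM UTC.
Add 1 hour and 20 minutes leg 2 → 8:42 AM UTC.
Add 2 hours 54 minutes layover in Bucharest → 11:36 AM UTC.
Add 2 hours and 55 minutes leg 3 → 2:31 PM UTC.
Marquesas is UTC−9:30, so local arrival = 2:31 PM − 9:30 = 5:01 AM on Jul 2.

5:01 AM on July 2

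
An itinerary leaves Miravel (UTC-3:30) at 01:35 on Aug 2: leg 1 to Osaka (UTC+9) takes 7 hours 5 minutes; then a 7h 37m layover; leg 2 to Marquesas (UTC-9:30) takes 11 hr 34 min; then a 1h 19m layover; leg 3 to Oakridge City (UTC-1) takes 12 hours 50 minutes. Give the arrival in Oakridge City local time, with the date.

Convert departure to UTC: 01:35 + 3:30 = 05:05 UTC on Aug 2.
Add 7 hours and 5 minutes leg 1 → 12:10 UTC.
Add 7 hours and 37 minutes layover in Osaka → 19:47 UTC.
Add 11 hours 34 minutes leg 2 → 07:21 UTC (Aug 3).
Add 1 hour and 19 minutes layover in Marquesas → 08:40 UTC.
Add 12 hours 50 minutes leg 3 → 21:30 UTC.
Oakridge City is UTC−1:00, so local arrival = 21:30 − 1:00 = 20:30 on Aug 3.

20:30 on Aug 3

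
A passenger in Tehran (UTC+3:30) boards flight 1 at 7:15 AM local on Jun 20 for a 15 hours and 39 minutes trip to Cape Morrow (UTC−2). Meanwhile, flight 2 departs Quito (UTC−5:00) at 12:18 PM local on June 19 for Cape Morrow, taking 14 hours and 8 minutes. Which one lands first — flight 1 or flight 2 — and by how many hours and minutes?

the second, by 11 hours 58 minutes

Flight 1 in UTC: 7:15 AM − 3:30 = 3:45 AM on Jun 20.
+15 hours and 39 minutes → arrive 7:24 PM UTC on Jun 20.
Flight 2 in UTC: 12:18 PM + 5:00 = 5:18 PM on Jun 19.
+14 hours 8 minutes → arrive 7:26 AM UTC on Jun 20.
Flight 2 lands earlier by 11 hours 58 minutes.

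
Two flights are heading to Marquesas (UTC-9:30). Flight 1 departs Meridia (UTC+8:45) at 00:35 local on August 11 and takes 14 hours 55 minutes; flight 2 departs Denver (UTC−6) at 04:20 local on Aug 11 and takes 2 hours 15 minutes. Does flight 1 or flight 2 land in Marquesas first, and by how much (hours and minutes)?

Flight 1 in UTC: 00:35 − 8:45 = 15:50 on Aug 10.
+14 hours and 55 minutes → arrive 06:45 UTC on Aug 11.
Flight 2 in UTC: 04:20 + 6:00 = 10:20 on Aug 11.
+2 hours and 15 minutes → arrive 12:35 UTC on Aug 11.
Flight 1 lands earlier by 5 hours 50 minutes.

the first, by 5 hours 50 minutes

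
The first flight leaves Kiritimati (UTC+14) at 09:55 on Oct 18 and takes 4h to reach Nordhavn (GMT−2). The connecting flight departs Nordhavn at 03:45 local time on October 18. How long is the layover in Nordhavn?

Convert departure to UTC: 09:55 − 14:00 = 19:55 UTC on Oct 17.
Add 4 hours flight time → 23:55 UTC.
Nordhavn is UTC−2:00, so local arrival = 23:55 − 2:00 = 21:55 on Oct 17.
Layover = 03:45 − 21:55 (+1 day) = 5 hours 50 minutes.

5 hours 50 minutes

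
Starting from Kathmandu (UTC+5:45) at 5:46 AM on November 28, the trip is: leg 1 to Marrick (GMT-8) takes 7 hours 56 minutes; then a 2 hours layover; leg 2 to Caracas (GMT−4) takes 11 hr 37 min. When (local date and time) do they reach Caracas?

5:34 PM on Nov 28

Convert departure to UTC: 5:46 AM − 5:45 = 12:01 AM UTC on Nov 28.
Add 7 hours 56 minutes leg 1 → 7:57 AM UTC.
Add 2 hours layover in Marrick → 9:57 AM UTC.
Add 11 hours 37 minutes leg 2 → 9:34 PM UTC.
Caracas is UTC−4:00, so local arrival = 9:34 PM − 4:00 = 5:34 PM on Nov 28.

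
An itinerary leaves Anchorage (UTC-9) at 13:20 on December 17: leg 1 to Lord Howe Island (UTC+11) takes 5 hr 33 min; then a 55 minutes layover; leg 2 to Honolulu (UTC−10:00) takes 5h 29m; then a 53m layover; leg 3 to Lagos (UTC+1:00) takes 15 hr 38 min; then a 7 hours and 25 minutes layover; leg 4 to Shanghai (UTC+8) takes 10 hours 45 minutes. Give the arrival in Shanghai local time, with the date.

Convert departure to UTC: 13:20 + 9:00 = 22:20 UTC on Dec 17.
Add 5 hours 33 minutes leg 1 → 03:53 UTC (Dec 18).
Add 55 minutes layover in Lord Howe Island → 04:48 UTC.
Add 5 hours and 29 minutes leg 2 → 10:17 UTC.
Add 53 minutes layover in Honolulu → 11:10 UTC.
Add 15 hours 38 minutes leg 3 → 02:48 UTC (Dec 19).
Add 7 hours and 25 minutes layover in Lagos → 10:13 UTC.
Add 10 hours 45 minutes leg 4 → 20:58 UTC.
Shanghai is UTC+8:00, so local arrival = 20:58 + 8:00 = 04:58 on Dec 20.

04:58 on Dec 20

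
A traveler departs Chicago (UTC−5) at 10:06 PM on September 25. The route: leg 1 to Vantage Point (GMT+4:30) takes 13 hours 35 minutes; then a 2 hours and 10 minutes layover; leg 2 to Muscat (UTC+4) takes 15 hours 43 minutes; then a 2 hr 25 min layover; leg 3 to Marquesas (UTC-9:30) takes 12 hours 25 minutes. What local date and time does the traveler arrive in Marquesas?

Convert departure to UTC: 10:06 PM + 5:00 = 3:06 AM UTC on Sep 26.
Add 13 hours and 35 minutes leg 1 → 4:41 PM UTC.
Add 2 hours and 10 minutes layover in Vantage Point → 6:51 PM UTC.
Add 15 hours 43 minutes leg 2 → 10:34 AM UTC (Sep 27).
Add 2 hours 25 minutes layover in Muscat → 12:59 PM UTC.
Add 12 hours and 25 minutes leg 3 → 1:24 AM UTC (Sep 28).
Marquesas is UTC−9:30, so local arrival = 1:24 AM − 9:30 = 3:54 PM on Sep 27.

3:54 PM on Sep 27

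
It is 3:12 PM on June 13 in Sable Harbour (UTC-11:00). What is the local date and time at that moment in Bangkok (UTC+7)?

9:12 AM on Jun 14

In UTC: 3:12 PM + 11:00 = 2:12 AM on Jun 14.
Bangkok is UTC+7:00: 2:12 AM + 7:00 = 9:12 AM on Jun 14.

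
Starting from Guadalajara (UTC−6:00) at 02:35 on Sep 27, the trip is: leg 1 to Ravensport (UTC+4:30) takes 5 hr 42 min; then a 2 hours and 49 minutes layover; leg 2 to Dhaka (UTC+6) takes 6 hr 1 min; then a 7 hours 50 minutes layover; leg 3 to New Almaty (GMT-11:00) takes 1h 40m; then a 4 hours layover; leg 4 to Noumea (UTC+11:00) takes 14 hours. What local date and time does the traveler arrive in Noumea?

13:37 on September 29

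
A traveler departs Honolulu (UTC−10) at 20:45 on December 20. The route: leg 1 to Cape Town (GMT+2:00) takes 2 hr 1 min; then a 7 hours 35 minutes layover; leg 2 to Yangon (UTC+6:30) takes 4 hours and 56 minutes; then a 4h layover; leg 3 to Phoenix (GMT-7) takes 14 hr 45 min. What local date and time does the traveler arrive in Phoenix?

09:02 on Dec 22

Convert departure to UTC: 20:45 + 10:00 = 06:45 UTC on Dec 21.
Add 2 hours and 1 minute leg 1 → 08:46 UTC.
Add 7 hours and 35 minutes layover in Cape Town → 16:21 UTC.
Add 4 hours and 56 minutes leg 2 → 21:17 UTC.
Add 4 hours layover in Yangon → 01:17 UTC (Dec 22).
Add 14 hours 45 minutes leg 3 → 16:02 UTC.
Phoenix is UTC−7:00, so local arrival = 16:02 − 7:00 = 09:02 on Dec 22.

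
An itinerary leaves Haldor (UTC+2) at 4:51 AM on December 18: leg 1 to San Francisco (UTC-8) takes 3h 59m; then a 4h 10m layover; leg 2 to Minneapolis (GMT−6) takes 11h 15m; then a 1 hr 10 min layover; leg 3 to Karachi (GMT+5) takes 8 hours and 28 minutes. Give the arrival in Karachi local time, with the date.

Convert departure to UTC: 4:51 AM − 2:00 = 2:51 AM UTC on Dec 18.
Add 3 hours 59 minutes leg 1 → 6:50 AM UTC.
Add 4 hours 10 minutes layover in San Francisco → 11:00 AM UTC.
Add 11 hours and 15 minutes leg 2 → 10:15 PM UTC.
Add 1 hour and 10 minutes layover in Minneapolis → 11:25 PM UTC.
Add 8 hours 28 minutes leg 3 → 7:53 AM UTC (Dec 19).
Karachi is UTC+5:00, so local arrival = 7:53 AM + 5:00 = 12:53 PM on Dec 19.

12:53 PM on Dec 19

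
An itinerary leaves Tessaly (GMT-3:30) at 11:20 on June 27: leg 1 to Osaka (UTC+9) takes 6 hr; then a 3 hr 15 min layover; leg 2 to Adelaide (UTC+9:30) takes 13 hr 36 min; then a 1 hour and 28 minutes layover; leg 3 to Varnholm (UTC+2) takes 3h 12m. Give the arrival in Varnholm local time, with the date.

Convert departure to UTC: 11:20 + 3:30 = 14:50 UTC on Jun 27.
Add 6 hours leg 1 → 20:50 UTC.
Add 3 hours and 15 minutes layover in Osaka → 00:05 UTC (Jun 28).
Add 13 hours 36 minutes leg 2 → 13:41 UTC.
Add 1 hour and 28 minutes layover in Adelaide → 15:09 UTC.
Add 3 hours 12 minutes leg 3 → 18:21 UTC.
Varnholm is UTC+2:00, so local arrival = 18:21 + 2:00 = 20:21 on Jun 28.

20:21 on June 28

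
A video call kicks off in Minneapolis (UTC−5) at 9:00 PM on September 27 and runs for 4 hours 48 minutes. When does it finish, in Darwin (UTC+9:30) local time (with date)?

4:18 PM on September 28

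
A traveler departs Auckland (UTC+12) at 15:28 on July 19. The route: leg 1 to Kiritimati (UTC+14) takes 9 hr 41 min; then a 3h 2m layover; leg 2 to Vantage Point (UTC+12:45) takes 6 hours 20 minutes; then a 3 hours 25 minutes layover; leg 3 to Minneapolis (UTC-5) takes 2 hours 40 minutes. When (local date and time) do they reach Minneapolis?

23:36 on July 19

Convert departure to UTC: 15:28 − 12:00 = 03:28 UTC on Jul 19.
Add 9 hours 41 minutes leg 1 → 13:09 UTC.
Add 3 hours and 2 minutes layover in Kiritimati → 16:11 UTC.
Add 6 hours 20 minutes leg 2 → 22:31 UTC.
Add 3 hours and 25 minutes layover in Vantage Point → 01:56 UTC (Jul 20).
Add 2 hours 40 minutes leg 3 → 04:36 UTC.
Minneapolis is UTC−5:00, so local arrival = 04:36 − 5:00 = 23:36 on Jul 19.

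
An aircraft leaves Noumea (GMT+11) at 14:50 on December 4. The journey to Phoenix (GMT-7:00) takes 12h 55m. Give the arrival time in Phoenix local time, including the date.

09:45 on December 4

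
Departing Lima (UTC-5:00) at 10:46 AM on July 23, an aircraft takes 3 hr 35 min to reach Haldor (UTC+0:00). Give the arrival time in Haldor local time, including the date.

7:21 PM on July 23

Convert departure to UTC: 10:46 AM + 5:00 = 3:46 PM UTC on Jul 23.
Add 3 hours and 35 minutes travel time → 7:21 PM UTC.
Haldor is UTC+0, so local arrival is the same: 7:21 PM on Jul 23.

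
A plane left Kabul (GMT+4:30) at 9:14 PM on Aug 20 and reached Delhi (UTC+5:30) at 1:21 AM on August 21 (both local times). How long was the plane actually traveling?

Delhi is 1:00 ahead of Kabul.
Clock-face elapsed time (ignoring zones) is 4 hours 7 minutes.
Actual elapsed = 4 hours 7 minutes − 1:00 = 3 hours 7 minutes.

3 hours 7 minutes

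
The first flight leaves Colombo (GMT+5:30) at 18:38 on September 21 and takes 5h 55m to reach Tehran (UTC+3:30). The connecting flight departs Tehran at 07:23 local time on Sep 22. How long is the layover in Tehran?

Convert departure to UTC: 18:38 − 5:30 = 13:08 UTC on Sep 21.
Add 5 hours and 55 minutes flight time → 19:03 UTC.
Tehran is UTC+3:30, so local arrival = 19:03 + 3:30 = 22:33 on Sep 21.
Layover = 07:23 − 22:33 (+1 day) = 8 hours 50 minutes.

8 hours 50 minutes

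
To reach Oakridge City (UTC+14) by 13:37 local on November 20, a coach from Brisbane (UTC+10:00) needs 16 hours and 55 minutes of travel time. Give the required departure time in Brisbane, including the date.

16:42 on November 19

Target arrival in UTC: 13:37 − 14:00 = 23:37 on Nov 19.
Subtract 16 hours 55 minutes → departure 06:42 UTC on Nov 19.
Brisbane is UTC+10:00: 06:42 + 10:00 = 16:42 on Nov 19.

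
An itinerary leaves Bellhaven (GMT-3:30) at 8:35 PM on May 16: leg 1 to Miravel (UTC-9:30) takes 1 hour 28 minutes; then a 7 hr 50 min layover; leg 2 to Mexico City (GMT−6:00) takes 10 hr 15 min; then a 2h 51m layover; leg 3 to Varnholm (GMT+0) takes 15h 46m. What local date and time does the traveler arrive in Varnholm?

2:15 PM on May 18

Convert departure to UTC: 8:35 PM + 3:30 = 12:05 AM UTC on May 17.
Add 1 hour 28 minutes leg 1 → 1:33 AM UTC.
Add 7 hours 50 minutes layover in Miravel → 9:23 AM UTC.
Add 10 hours 15 minutes leg 2 → 7:38 PM UTC.
Add 2 hours and 51 minutes layover in Mexico City → 10:29 PM UTC.
Add 15 hours 46 minutes leg 3 → 2:15 PM UTC (May 18).
Varnholm is UTC+0, so local arrival is the same: 2:15 PM on May 18.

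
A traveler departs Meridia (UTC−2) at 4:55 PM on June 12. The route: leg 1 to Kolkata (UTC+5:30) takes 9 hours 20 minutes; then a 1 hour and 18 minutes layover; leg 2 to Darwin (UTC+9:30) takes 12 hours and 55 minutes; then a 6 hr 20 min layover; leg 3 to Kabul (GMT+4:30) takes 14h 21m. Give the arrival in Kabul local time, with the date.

7:39 PM on June 14

Convert departure to UTC: 4:55 PM + 2:00 = 6:55 PM UTC on Jun 12.
Add 9 hours and 20 minutes leg 1 → 4:15 AM UTC (Jun 13).
Add 1 hour 18 minutes layover in Kolkata → 5:33 AM UTC.
Add 12 hours 55 minutes leg 2 → 6:28 PM UTC.
Add 6 hours 20 minutes layover in Darwin → 12:48 AM UTC (Jun 14).
Add 14 hours and 21 minutes leg 3 → 3:09 PM UTC.
Kabul is UTC+4:30, so local arrival = 3:09 PM + 4:30 = 7:39 PM on Jun 14.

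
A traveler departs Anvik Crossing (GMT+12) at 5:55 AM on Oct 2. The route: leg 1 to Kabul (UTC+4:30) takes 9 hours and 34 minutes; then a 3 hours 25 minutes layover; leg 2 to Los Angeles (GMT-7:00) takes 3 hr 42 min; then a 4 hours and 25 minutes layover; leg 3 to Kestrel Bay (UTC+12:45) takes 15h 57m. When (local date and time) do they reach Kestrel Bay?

Convert departure to UTC: 5:55 AM − 12:00 = 5:55 PM UTC on Oct 1.
Add 9 hours and 34 minutes leg 1 → 3:29 AM UTC (Oct 2).
Add 3 hours 25 minutes layover in Kabul → 6:54 AM UTC.
Add 3 hours 42 minutes leg 2 → 10:36 AM UTC.
Add 4 hours and 25 minutes layover in Los Angeles → 3:01 PM UTC.
Add 15 hours and 57 minutes leg 3 → 6:58 AM UTC (Oct 3).
Kestrel Bay is UTC+12:45, so local arrival = 6:58 AM + 12:45 = 7:43 PM on Oct 3.

7:43 PM on Oct 3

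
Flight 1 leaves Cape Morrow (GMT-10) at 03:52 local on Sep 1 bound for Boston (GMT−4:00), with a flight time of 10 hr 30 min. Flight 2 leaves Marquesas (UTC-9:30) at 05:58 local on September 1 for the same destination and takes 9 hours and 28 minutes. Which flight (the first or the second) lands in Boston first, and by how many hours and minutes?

Flight 1 in UTC: 03:52 + 10:00 = 13:52 on Sep 1.
+10 hours 30 minutes → arrive 00:22 UTC on Sep 2.
Flight 2 in UTC: 05:58 + 9:30 = 15:28 on Sep 1.
+9 hours 28 minutes → arrive 00:56 UTC on Sep 2.
Flight 1 lands earlier by 34 minutes.

the first, by 34 minutes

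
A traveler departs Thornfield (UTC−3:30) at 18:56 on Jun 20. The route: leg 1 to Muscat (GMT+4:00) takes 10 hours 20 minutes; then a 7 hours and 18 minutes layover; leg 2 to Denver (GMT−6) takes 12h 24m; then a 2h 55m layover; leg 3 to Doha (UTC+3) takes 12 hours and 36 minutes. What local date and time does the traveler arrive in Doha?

Convert departure to UTC: 18:56 + 3:30 = 22:26 UTC on Jun 20.
Add 10 hours and 20 minutes leg 1 → 08:46 UTC (Jun 21).
Add 7 hours and 18 minutes layover in Muscat → 16:04 UTC.
Add 12 hours 24 minutes leg 2 → 04:28 UTC (Jun 22).
Add 2 hours 55 minutes layover in Denver → 07:23 UTC.
Add 12 hours and 36 minutes leg 3 → 19:59 UTC.
Doha is UTC+3:00, so local arrival = 19:59 + 3:00 = 22:59 on Jun 22.

22:59 on Jun 22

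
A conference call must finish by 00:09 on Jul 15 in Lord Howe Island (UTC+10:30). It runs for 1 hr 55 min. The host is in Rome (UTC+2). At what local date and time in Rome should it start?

13:44 on Jul 14

Target end time in UTC: 00:09 − 10:30 = 13:39 on Jul 14.
Subtract 1 hour and 55 minutes → start 11:44 UTC on Jul 14.
Rome is UTC+2:00: 11:44 + 2:00 = 13:44 on Jul 14.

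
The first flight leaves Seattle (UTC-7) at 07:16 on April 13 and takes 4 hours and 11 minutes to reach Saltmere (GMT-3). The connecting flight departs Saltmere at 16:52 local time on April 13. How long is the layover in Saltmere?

Convert departure to UTC: 07:16 + 7:00 = 14:16 UTC on Apr 13.
Add 4 hours and 11 minutes flight time → 18:27 UTC.
Saltmere is UTC−3:00, so local arrival = 18:27 − 3:00 = 15:27 on Apr 13.
Layover = 16:52 − 15:27 = 1 hour 25 minutes.

1 hour 25 minutes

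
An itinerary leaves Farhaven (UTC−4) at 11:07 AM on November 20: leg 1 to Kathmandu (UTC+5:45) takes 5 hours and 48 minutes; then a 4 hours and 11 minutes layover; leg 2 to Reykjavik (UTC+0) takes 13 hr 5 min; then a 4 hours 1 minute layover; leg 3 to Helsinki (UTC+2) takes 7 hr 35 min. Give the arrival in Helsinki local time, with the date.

3:47 AM on November 22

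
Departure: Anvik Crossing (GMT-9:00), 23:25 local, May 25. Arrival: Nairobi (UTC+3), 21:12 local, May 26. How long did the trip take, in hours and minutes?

9 hours 47 minutes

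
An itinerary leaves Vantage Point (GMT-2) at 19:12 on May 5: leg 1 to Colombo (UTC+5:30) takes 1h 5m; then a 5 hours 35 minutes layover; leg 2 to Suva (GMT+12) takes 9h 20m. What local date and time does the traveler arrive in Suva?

Convert departure to UTC: 19:12 + 2:00 = 21:12 UTC on May 5.
Add 1 hour and 5 minutes leg 1 → 22:17 UTC.
Add 5 hours and 35 minutes layover in Colombo → 03:52 UTC (May 6).
Add 9 hours and 20 minutes leg 2 → 13:12 UTC.
Suva is UTC+12:00, so local arrival = 13:12 + 12:00 = 01:12 on May 7.

01:12 on May 7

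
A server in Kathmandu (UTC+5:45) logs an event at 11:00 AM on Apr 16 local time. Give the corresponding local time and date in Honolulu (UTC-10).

In UTC: 11:00 AM − 5:45 = 5:15 AM on Apr 16.
Honolulu is UTC−10:00: 5:15 AM − 10:00 = 7:15 PM on Apr 15.

7:15 PM on April 15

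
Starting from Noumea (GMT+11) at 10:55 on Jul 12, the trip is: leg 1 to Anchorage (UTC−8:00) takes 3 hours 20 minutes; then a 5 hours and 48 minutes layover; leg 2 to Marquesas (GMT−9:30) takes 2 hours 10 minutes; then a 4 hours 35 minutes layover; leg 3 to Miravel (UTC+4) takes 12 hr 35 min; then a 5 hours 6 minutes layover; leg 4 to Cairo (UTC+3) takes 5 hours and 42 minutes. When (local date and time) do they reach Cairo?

18:11 on July 13

Convert departure to UTC: 10:55 − 11:00 = 23:55 UTC on Jul 11.
Add 3 hours and 20 minutes leg 1 → 03:15 UTC (Jul 12).
Add 5 hours 48 minutes layover in Anchorage → 09:03 UTC.
Add 2 hours and 10 minutes leg 2 → 11:13 UTC.
Add 4 hours 35 minutes layover in Marquesas → 15:48 UTC.
Add 12 hours and 35 minutes leg 3 → 04:23 UTC (Jul 13).
Add 5 hours 6 minutes layover in Miravel → 09:29 UTC.
Add 5 hours and 42 minutes leg 4 → 15:11 UTC.
Cairo is UTC+3:00, so local arrival = 15:11 + 3:00 = 18:11 on Jul 13.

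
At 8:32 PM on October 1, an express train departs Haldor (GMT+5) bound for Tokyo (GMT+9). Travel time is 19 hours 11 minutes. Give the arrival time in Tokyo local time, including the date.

Tokyo is 4:00 ahead of Haldor.
After 19 hours 11 minutes it is 3:43 PM (Oct 2) in Haldor.
Shift by the zone difference: 3:43 PM + 4:00 = 7:43 PM on Oct 2 in Tokyo.

7:43 PM on Oct 2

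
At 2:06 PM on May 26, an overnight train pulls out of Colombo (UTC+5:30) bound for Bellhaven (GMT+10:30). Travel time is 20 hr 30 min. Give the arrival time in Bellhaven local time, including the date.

3:36 PM on May 27

Convert departure to UTC: 2:06 PM − 5:30 = 8:36 AM UTC on May 26.
Add 20 hours 30 minutes travel time → 5:06 AM UTC (May 27).
Bellhaven is UTC+10:30, so local arrival = 5:06 AM + 10:30 = 3:36 PM on May 27.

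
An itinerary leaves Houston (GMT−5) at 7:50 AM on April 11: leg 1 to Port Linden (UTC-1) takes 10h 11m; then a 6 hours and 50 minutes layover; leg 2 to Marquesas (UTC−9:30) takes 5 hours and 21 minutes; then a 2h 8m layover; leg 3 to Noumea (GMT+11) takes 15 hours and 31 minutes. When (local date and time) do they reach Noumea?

3:51 PM on Apr 13

Convert departure to UTC: 7:50 AM + 5:00 = 12:50 PM UTC on Apr 11.
Add 10 hours 11 minutes leg 1 → 11:01 PM UTC.
Add 6 hours and 50 minutes layover in Port Linden → 5:51 AM UTC (Apr 12).
Add 5 hours 21 minutes leg 2 → 11:12 AM UTC.
Add 2 hours and 8 minutes layover in Marquesas → 1:20 PM UTC.
Add 15 hours and 31 minutes leg 3 → 4:51 AM UTC (Apr 13).
Noumea is UTC+11:00, so local arrival = 4:51 AM + 11:00 = 3:51 PM on Apr 13.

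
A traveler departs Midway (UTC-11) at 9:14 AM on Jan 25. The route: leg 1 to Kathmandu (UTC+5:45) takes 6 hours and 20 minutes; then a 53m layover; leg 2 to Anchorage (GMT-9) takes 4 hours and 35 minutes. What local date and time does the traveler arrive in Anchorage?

Convert departure to UTC: 9:14 AM + 11:00 = 8:14 PM UTC on Jan 25.
Add 6 hours and 20 minutes leg 1 → 2:34 AM UTC (Jan 26).
Add 53 minutes layover in Kathmandu → 3:27 AM UTC.
Add 4 hours and 35 minutes leg 2 → 8:02 AM UTC.
Anchorage is UTC−9:00, so local arrival = 8:02 AM − 9:00 = 11:02 PM on Jan 25.

11:02 PM on Jan 25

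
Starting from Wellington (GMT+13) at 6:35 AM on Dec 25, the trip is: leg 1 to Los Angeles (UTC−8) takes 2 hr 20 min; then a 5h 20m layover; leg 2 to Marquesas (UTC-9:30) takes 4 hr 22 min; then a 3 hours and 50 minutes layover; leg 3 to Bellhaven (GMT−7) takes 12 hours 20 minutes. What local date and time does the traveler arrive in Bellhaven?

2:47 PM on December 25

Convert departure to UTC: 6:35 AM − 13:00 = 5:35 PM UTC on Dec 24.
Add 2 hours and 20 minutes leg 1 → 7:55 PM UTC.
Add 5 hours and 20 minutes layover in Los Angeles → 1:15 AM UTC (Dec 25).
Add 4 hours 22 minutes leg 2 → 5:37 AM UTC.
Add 3 hours and 50 minutes layover in Marquesas → 9:27 AM UTC.
Add 12 hours 20 minutes leg 3 → 9:47 PM UTC.
Bellhaven is UTC−7:00, so local arrival = 9:47 PM − 7:00 = 2:47 PM on Dec 25.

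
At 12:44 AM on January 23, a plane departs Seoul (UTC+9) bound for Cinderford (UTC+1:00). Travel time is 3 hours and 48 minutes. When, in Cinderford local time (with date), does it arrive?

Convert departure to UTC: 12:44 AM − 9:00 = 3:44 PM UTC on Jan 22.
Add 3 hours 48 minutes travel time → 7:32 PM UTC.
Cinderford is UTC+1:00, so local arrival = 7:32 PM + 1:00 = 8:32 PM on Jan 22.

8:32 PM on Jan 22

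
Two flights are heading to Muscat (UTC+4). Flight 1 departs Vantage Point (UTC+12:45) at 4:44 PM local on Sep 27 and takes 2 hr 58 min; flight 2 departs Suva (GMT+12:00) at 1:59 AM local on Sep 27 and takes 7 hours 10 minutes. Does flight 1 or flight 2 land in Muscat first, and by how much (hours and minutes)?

the second, by 9 hours 48 minutes

Flight 1 in UTC: 4:44 PM − 12:45 = 3:59 AM on Sep 27.
+2 hours and 58 minutes → arrive 6:57 AM UTC on Sep 27.
Flight 2 in UTC: 1:59 AM − 12:00 = 1:59 PM on Sep 26.
+7 hours and 10 minutes → arrive 9:09 PM UTC on Sep 26.
Flight 2 lands earlier by 9 hours 48 minutes.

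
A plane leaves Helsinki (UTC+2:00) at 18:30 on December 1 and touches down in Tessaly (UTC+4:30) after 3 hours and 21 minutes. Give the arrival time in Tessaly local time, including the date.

00:21 on December 2

Convert departure to UTC: 18:30 − 2:00 = 16:30 UTC on Dec 1.
Add 3 hours and 21 minutes travel time → 19:51 UTC.
Tessaly is UTC+4:30, so local arrival = 19:51 + 4:30 = 00:21 on Dec 2.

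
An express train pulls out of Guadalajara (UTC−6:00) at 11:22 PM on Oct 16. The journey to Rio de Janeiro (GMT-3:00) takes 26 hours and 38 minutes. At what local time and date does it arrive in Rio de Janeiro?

5:00 AM on October 18

Convert departure to UTC: 11:22 PM + 6:00 = 5:22 AM UTC on Oct 17.
Add 26 hours and 38 minutes travel time → 8:00 AM UTC (Oct 18).
Rio de Janeiro is UTC−3:00, so local arrival = 8:00 AM − 3:00 = 5:00 AM on Oct 18.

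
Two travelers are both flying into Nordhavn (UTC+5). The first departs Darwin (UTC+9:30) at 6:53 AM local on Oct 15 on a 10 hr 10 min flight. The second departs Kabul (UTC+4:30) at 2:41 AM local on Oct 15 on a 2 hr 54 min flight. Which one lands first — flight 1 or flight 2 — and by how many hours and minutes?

the second, by 6 hours 28 minutes

Flight 1 in UTC: 6:53 AM − 9:30 = 9:23 PM on Oct 14.
+10 hours 10 minutes → arrive 7:33 AM UTC on Oct 15.
Flight 2 in UTC: 2:41 AM − 4:30 = 10:11 PM on Oct 14.
+2 hours and 54 minutes → arrive 1:05 AM UTC on Oct 15.
Flight 2 lands earlier by 6 hours 28 minutes.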